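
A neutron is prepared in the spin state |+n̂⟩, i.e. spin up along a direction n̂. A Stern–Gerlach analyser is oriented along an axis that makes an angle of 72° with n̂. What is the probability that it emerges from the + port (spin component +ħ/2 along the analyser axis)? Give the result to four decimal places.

For spin-½, the probability of finding spin-up along an axis at angle θ to the initial spin direction is cos²(θ/2); spin-down is sin²(θ/2).
θ = 72°, so P = cos²(36°) ≈ 0.6545.

0.6545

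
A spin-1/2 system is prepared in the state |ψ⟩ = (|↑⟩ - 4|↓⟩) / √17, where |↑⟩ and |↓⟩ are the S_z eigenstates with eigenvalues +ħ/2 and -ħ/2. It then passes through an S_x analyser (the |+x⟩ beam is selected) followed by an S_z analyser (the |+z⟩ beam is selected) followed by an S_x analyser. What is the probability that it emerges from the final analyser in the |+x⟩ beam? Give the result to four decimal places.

0.0662

First analyser (S_x): P(|+x⟩) = |⟨+x|ψ⟩|² = 9/34.
After stage 1 the state is |+x⟩; P(|+z⟩) = |⟨+z|+x⟩|² = 1/2.
After stage 2 the state is |+z⟩; P(|+x⟩) = |⟨+x|+z⟩|² = 1/2.
Joint probability = 9/34 × 1/2 × 1/2 = 0.0662.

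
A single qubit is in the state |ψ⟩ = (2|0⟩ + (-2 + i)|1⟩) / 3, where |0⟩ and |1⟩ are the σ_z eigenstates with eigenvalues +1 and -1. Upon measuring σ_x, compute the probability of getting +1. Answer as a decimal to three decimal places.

|+x⟩ = (|0⟩ + |1⟩)/√2, so ⟨+x|ψ⟩ = (i) / (√2·3).
P = |i|² / 18 = 1/18.

0.056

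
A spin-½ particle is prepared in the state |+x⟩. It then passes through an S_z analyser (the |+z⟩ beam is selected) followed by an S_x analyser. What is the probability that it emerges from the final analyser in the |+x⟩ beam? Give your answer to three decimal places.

0.250

First analyser (S_z): from |+x⟩, P(|+z⟩) = 1/2.
After stage 1 the state is |+z⟩; P(|+x⟩) = |⟨+x|+z⟩|² = 1/2.
Joint probability = 1/2 × 1/2 = 0.250.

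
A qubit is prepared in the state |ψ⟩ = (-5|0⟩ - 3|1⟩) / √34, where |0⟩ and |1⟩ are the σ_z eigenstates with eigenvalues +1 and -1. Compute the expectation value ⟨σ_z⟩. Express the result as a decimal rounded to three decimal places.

0.471

⟨σ_z⟩ = |a|² - |b|² divided by |a|²+|b|², with a, b the |0⟩, |1⟩ amplitudes.
= (25 - 9)/34 = 16/34.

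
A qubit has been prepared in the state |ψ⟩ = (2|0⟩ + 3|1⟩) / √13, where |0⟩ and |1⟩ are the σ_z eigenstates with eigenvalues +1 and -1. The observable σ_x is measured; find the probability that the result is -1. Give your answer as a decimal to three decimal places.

0.038

|-x⟩ = (|0⟩ - |1⟩)/√2, so ⟨-x|ψ⟩ = (-1) / (√2·√13).
P = |-1|² / 26 = 1/26.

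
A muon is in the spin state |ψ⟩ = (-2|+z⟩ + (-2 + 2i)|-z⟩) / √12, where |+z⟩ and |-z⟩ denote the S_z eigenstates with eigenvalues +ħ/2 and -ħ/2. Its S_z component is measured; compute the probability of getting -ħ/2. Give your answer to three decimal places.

The -ħ/2 outcome corresponds to |-z⟩. Its amplitude in |ψ⟩ is (-2 + 2i)/√12.
P = |-2 + 2i|² / 12 = 8/12.

0.667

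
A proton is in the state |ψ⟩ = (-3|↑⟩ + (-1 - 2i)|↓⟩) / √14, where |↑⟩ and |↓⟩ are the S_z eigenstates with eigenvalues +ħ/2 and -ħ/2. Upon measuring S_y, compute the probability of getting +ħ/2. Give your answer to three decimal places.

|+y⟩ = (|↑⟩ + i|↓⟩)/√2, so ⟨+y|ψ⟩ = (-5 + i) / (√2·√14).
P = |-5 + i|² / 28 = 26/28.

0.929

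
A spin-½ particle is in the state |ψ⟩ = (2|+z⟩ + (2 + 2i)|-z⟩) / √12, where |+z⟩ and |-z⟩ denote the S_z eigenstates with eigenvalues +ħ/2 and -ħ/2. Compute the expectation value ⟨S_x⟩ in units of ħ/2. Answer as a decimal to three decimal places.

0.667

⟨σ_x⟩ = 2 Re(a* b)/(|a|²+|b|²) with a = 2, b = (2 + 2i).
a* b = (4 + 4i), so ⟨σ_x⟩ = 8/12.
⟨S_x⟩ = (ħ/2)·⟨σ_x⟩.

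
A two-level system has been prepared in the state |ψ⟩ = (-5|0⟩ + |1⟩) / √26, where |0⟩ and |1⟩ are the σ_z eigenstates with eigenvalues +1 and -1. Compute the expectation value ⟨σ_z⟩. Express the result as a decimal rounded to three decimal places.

⟨σ_z⟩ = |a|² - |b|² divided by |a|²+|b|², with a, b the |0⟩, |1⟩ amplitudes.
= (25 - 1)/26 = 24/26.

0.923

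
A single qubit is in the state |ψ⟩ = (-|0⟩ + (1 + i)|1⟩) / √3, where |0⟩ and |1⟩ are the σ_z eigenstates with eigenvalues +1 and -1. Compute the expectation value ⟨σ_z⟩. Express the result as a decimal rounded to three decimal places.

⟨σ_z⟩ = |a|² - |b|² divided by |a|²+|b|², with a, b the |0⟩, |1⟩ amplitudes.
= (1 - 2)/3 = -1/3.

-0.333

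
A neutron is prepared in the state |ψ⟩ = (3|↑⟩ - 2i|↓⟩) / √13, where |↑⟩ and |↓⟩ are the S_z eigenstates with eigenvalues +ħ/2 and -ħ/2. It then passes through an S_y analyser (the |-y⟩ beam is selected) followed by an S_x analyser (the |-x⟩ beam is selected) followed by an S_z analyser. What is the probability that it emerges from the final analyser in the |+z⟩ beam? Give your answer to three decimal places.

First analyser (S_y): P(|-y⟩) = |⟨-y|ψ⟩|² = 25/26.
After stage 1 the state is |-y⟩; P(|-x⟩) = |⟨-x|-y⟩|² = 1/2.
After stage 2 the state is |-x⟩; P(|+z⟩) = |⟨+z|-x⟩|² = 1/2.
Joint probability = 25/26 × 1/2 × 1/2 = 0.240.

0.240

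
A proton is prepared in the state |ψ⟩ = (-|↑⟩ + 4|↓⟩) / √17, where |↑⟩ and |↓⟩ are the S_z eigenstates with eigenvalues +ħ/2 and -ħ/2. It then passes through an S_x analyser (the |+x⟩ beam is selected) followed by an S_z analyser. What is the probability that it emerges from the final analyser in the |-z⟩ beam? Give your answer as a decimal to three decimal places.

First analyser (S_x): P(|+x⟩) = |⟨+x|ψ⟩|² = 9/34.
After stage 1 the state is |+x⟩; P(|-z⟩) = |⟨-z|+x⟩|² = 1/2.
Joint probability = 9/34 × 1/2 = 0.132.

0.132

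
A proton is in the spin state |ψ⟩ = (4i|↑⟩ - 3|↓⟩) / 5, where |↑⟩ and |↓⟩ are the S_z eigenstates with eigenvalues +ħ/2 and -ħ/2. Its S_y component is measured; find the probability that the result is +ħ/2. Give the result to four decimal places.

0.9800

|+y⟩ = (|↑⟩ + i|↓⟩)/√2, so ⟨+y|ψ⟩ = (7i) / (√2·5).
P = |7i|² / 50 = 49/50.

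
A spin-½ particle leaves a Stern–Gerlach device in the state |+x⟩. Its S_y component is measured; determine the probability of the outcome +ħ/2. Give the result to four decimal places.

In the S_z basis, |+x⟩ = (|↑⟩ + |↓⟩)/√2 and |+y⟩ = (|↑⟩ + i|↓⟩)/√2.
|⟨+y|+x⟩|² = 1/2.

0.5000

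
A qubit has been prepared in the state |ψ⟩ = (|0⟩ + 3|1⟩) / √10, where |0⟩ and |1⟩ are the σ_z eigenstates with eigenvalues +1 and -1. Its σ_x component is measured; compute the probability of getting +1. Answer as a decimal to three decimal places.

0.800

|+x⟩ = (|0⟩ + |1⟩)/√2, so ⟨+x|ψ⟩ = (4) / (√2·√10).
P = |4|² / 20 = 16/20.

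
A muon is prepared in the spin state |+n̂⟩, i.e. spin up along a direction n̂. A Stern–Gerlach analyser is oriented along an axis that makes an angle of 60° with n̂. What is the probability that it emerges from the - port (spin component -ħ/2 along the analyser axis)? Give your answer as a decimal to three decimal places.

For spin-½, the probability of finding spin-up along an axis at angle θ to the initial spin direction is cos²(θ/2); spin-down is sin²(θ/2).
θ = 60°, so P = sin²(30°) ≈ 0.250.

0.250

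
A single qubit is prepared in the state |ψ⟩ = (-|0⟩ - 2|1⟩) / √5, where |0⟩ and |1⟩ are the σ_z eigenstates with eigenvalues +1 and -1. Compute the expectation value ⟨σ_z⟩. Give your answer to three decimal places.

⟨σ_z⟩ = |a|² - |b|² divided by |a|²+|b|², with a, b the |0⟩, |1⟩ amplitudes.
= (1 - 4)/5 = -3/5.

-0.600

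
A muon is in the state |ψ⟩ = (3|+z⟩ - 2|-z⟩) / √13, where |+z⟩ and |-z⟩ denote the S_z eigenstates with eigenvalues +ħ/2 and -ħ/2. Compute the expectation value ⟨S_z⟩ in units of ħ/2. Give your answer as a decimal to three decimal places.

0.385

⟨σ_z⟩ = |a|² - |b|² divided by |a|²+|b|², with a, b the |+z⟩, |-z⟩ amplitudes.
= (9 - 4)/13 = 5/13.
⟨S_z⟩ = (ħ/2)·⟨σ_z⟩.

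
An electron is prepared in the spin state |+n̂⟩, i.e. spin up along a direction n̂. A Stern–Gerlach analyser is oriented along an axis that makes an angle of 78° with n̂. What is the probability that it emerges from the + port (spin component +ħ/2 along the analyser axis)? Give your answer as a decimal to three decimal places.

0.604

For spin-½, the probability of finding spin-up along an axis at angle θ to the initial spin direction is cos²(θ/2); spin-down is sin²(θ/2).
θ = 78°, so P = cos²(39°) ≈ 0.604.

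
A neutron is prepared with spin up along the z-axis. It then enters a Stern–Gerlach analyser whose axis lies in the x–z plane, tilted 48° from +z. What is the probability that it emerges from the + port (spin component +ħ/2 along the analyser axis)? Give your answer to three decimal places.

0.835

For spin-½, the probability of finding spin-up along an axis at angle θ to the initial spin direction is cos²(θ/2); spin-down is sin²(θ/2).
θ = 48°, so P = cos²(24°) ≈ 0.835.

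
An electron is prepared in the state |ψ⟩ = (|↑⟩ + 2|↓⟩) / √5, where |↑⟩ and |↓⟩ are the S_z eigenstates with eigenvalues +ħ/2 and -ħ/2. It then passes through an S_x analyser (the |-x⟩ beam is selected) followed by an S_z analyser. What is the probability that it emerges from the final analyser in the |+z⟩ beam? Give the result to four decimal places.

First analyser (S_x): P(|-x⟩) = |⟨-x|ψ⟩|² = 1/10.
After stage 1 the state is |-x⟩; P(|+z⟩) = |⟨+z|-x⟩|² = 1/2.
Joint probability = 1/10 × 1/2 = 0.0500.

0.0500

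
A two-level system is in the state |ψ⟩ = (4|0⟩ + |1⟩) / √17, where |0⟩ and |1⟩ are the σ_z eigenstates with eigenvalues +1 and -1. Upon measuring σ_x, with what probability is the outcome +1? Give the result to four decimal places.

|+x⟩ = (|0⟩ + |1⟩)/√2, so ⟨+x|ψ⟩ = (5) / (√2·√17).
P = |5|² / 34 = 25/34.

0.7353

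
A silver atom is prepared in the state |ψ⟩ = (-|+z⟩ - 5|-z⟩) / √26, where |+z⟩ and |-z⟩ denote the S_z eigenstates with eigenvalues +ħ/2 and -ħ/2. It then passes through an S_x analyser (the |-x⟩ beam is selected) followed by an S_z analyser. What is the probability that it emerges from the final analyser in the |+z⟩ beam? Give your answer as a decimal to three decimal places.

First analyser (S_x): P(|-x⟩) = |⟨-x|ψ⟩|² = 16/52.
After stage 1 the state is |-x⟩; P(|+z⟩) = |⟨+z|-x⟩|² = 1/2.
Joint probability = 16/52 × 1/2 = 0.154.

0.154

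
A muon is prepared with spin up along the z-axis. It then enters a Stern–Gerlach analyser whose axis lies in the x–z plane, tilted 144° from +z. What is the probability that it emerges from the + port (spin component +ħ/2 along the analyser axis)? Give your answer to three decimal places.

For spin-½, the probability of finding spin-up along an axis at angle θ to the initial spin direction is cos²(θ/2); spin-down is sin²(θ/2).
θ = 144°, so P = cos²(72°) ≈ 0.095.

0.095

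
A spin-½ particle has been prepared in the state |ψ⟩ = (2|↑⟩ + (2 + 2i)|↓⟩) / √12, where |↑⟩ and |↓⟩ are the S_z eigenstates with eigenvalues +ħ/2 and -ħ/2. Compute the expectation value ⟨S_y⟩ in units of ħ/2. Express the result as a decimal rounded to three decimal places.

0.667

⟨σ_y⟩ = 2 Im(a* b)/(|a|²+|b|²) with a = 2, b = (2 + 2i).
a* b = (4 + 4i), so ⟨σ_y⟩ = 8/12.
⟨S_y⟩ = (ħ/2)·⟨σ_y⟩.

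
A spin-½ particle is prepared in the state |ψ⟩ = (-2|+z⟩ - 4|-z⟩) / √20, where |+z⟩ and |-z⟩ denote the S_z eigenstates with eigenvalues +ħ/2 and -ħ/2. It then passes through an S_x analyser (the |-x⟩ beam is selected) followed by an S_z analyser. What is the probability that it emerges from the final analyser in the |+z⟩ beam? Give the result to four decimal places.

0.0500

First analyser (S_x): P(|-x⟩) = |⟨-x|ψ⟩|² = 4/40.
After stage 1 the state is |-x⟩; P(|+z⟩) = |⟨+z|-x⟩|² = 1/2.
Joint probability = 4/40 × 1/2 = 0.0500.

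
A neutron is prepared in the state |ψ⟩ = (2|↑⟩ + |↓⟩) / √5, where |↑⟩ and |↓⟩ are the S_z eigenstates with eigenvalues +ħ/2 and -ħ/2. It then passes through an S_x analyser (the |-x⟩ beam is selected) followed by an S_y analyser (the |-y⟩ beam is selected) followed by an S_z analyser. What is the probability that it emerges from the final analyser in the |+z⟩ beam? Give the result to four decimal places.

First analyser (S_x): P(|-x⟩) = |⟨-x|ψ⟩|² = 1/10.
After stage 1 the state is |-x⟩; P(|-y⟩) = |⟨-y|-x⟩|² = 1/2.
After stage 2 the state is |-y⟩; P(|+z⟩) = |⟨+z|-y⟩|² = 1/2.
Joint probability = 1/10 × 1/2 × 1/2 = 0.0250.

0.0250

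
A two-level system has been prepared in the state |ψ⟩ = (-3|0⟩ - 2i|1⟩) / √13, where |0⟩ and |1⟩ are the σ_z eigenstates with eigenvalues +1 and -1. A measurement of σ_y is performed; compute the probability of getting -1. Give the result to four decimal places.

0.0385

|-y⟩ = (|0⟩ - i|1⟩)/√2, so ⟨-y|ψ⟩ = (-1) / (√2·√13).
P = |-1|² / 26 = 1/26.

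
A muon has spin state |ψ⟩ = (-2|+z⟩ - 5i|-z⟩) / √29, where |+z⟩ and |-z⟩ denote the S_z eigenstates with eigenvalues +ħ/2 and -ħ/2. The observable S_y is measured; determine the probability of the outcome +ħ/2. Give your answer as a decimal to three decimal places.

0.845

|+y⟩ = (|+z⟩ + i|-z⟩)/√2, so ⟨+y|ψ⟩ = (-7) / (√2·√29).
P = |-7|² / 58 = 49/58.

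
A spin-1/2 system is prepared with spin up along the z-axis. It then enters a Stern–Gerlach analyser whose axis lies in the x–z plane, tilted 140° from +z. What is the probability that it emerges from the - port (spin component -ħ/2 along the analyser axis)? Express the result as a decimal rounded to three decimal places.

For spin-½, the probability of finding spin-up along an axis at angle θ to the initial spin direction is cos²(θ/2); spin-down is sin²(θ/2).
θ = 140°, so P = sin²(70°) ≈ 0.883.

0.883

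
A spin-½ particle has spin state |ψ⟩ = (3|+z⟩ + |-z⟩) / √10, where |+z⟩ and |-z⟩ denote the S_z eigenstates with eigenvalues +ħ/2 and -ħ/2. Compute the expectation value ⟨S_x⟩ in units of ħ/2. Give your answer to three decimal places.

⟨σ_x⟩ = 2 Re(a* b)/(|a|²+|b|²) with a = 3, b = 1.
a* b = 3, so ⟨σ_x⟩ = 6/10.
⟨S_x⟩ = (ħ/2)·⟨σ_x⟩.

0.600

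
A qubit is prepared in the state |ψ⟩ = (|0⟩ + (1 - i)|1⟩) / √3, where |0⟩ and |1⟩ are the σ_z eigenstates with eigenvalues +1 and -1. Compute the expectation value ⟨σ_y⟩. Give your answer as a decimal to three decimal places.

⟨σ_y⟩ = 2 Im(a* b)/(|a|²+|b|²) with a = 1, b = (1 - i).
a* b = (1 - i), so ⟨σ_y⟩ = -2/3.

-0.667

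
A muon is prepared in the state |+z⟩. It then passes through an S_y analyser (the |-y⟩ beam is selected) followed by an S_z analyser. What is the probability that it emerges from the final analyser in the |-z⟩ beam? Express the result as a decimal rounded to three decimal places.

First analyser (S_y): from |+z⟩, P(|-y⟩) = 1/2.
After stage 1 the state is |-y⟩; P(|-z⟩) = |⟨-z|-y⟩|² = 1/2.
Joint probability = 1/2 × 1/2 = 0.250.

0.250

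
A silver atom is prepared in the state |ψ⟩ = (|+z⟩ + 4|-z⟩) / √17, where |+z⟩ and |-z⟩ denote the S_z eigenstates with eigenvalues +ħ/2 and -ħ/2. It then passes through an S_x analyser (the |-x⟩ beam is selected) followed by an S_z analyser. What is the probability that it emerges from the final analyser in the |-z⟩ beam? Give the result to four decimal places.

First analyser (S_x): P(|-x⟩) = |⟨-x|ψ⟩|² = 9/34.
After stage 1 the state is |-x⟩; P(|-z⟩) = |⟨-z|-x⟩|² = 1/2.
Joint probability = 9/34 × 1/2 = 0.1324.

0.1324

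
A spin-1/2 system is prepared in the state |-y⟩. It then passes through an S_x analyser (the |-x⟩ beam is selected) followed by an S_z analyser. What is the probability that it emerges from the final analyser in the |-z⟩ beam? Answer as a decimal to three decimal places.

First analyser (S_x): from |-y⟩, P(|-x⟩) = 1/2.
After stage 1 the state is |-x⟩; P(|-z⟩) = |⟨-z|-x⟩|² = 1/2.
Joint probability = 1/2 × 1/2 = 0.250.

0.250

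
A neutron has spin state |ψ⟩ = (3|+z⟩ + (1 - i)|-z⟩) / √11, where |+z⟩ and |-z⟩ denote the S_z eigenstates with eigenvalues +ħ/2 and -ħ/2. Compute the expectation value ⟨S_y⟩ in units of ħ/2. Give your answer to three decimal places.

⟨σ_y⟩ = 2 Im(a* b)/(|a|²+|b|²) with a = 3, b = (1 - i).
a* b = (3 - 3i), so ⟨σ_y⟩ = -6/11.
⟨S_y⟩ = (ħ/2)·⟨σ_y⟩.

-0.545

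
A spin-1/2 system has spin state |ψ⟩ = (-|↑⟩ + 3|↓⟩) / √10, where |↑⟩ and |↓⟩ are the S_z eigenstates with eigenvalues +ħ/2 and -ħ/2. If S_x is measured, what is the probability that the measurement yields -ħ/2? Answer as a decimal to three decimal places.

0.800

|-x⟩ = (|↑⟩ - |↓⟩)/√2, so ⟨-x|ψ⟩ = (-4) / (√2·√10).
P = |-4|² / 20 = 16/20.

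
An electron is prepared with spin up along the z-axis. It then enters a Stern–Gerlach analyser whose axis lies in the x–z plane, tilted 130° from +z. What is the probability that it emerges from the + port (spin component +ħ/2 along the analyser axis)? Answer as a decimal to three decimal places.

0.179

For spin-½, the probability of finding spin-up along an axis at angle θ to the initial spin direction is cos²(θ/2); spin-down is sin²(θ/2).
θ = 130°, so P = cos²(65°) ≈ 0.179.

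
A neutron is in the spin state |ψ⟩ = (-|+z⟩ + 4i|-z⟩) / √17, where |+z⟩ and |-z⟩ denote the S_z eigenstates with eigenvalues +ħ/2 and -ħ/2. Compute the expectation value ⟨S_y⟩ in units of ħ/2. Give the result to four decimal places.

⟨σ_y⟩ = 2 Im(a* b)/(|a|²+|b|²) with a = -1, b = 4i.
a* b = -4i, so ⟨σ_y⟩ = -8/17.
⟨S_y⟩ = (ħ/2)·⟨σ_y⟩.

-0.4706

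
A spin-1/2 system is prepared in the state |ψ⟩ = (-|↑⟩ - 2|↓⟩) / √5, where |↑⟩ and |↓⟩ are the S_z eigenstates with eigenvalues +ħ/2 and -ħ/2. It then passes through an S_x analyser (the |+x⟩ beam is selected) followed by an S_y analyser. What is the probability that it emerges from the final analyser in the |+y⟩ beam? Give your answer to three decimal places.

0.450

First analyser (S_x): P(|+x⟩) = |⟨+x|ψ⟩|² = 9/10.
After stage 1 the state is |+x⟩; P(|+y⟩) = |⟨+y|+x⟩|² = 1/2.
Joint probability = 9/10 × 1/2 = 0.450.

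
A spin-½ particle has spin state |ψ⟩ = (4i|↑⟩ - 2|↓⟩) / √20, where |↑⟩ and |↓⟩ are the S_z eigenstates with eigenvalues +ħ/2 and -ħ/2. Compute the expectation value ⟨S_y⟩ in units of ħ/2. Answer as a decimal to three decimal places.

0.800

⟨σ_y⟩ = 2 Im(a* b)/(|a|²+|b|²) with a = 4i, b = -2.
a* b = 8i, so ⟨σ_y⟩ = 16/20.
⟨S_y⟩ = (ħ/2)·⟨σ_y⟩.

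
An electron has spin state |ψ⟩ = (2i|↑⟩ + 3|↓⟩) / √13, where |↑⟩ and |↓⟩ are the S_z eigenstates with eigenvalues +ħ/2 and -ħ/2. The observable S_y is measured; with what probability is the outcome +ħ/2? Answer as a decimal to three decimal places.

|+y⟩ = (|↑⟩ + i|↓⟩)/√2, so ⟨+y|ψ⟩ = (-i) / (√2·√13).
P = |-i|² / 26 = 1/26.

0.038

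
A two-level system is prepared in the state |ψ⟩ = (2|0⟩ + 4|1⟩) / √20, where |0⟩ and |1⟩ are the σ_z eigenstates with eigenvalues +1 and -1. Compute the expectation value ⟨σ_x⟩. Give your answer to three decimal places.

⟨σ_x⟩ = 2 Re(a* b)/(|a|²+|b|²) with a = 2, b = 4.
a* b = 8, so ⟨σ_x⟩ = 16/20.

0.800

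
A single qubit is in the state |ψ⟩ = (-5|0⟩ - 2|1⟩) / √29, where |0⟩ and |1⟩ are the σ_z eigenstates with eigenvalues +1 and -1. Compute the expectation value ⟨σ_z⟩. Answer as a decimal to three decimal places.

0.724

⟨σ_z⟩ = |a|² - |b|² divided by |a|²+|b|², with a, b the |0⟩, |1⟩ amplitudes.
= (25 - 4)/29 = 21/29.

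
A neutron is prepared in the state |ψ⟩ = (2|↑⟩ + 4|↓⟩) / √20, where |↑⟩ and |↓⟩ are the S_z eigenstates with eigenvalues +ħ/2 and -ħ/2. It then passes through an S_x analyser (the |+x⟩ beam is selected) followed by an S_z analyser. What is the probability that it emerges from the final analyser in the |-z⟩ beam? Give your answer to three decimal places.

0.450

First analyser (S_x): P(|+x⟩) = |⟨+x|ψ⟩|² = 36/40.
After stage 1 the state is |+x⟩; P(|-z⟩) = |⟨-z|+x⟩|² = 1/2.
Joint probability = 36/40 × 1/2 = 0.450.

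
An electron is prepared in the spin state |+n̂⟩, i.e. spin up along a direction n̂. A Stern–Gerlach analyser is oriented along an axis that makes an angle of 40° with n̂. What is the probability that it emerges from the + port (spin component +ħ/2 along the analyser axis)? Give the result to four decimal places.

0.8830

For spin-½, the probability of finding spin-up along an axis at angle θ to the initial spin direction is cos²(θ/2); spin-down is sin²(θ/2).
θ = 40°, so P = cos²(20°) ≈ 0.8830.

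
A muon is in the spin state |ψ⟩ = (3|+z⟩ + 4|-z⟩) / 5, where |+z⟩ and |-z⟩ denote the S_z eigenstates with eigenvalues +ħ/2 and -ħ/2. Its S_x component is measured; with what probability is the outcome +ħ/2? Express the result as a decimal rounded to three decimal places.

0.980

|+x⟩ = (|+z⟩ + |-z⟩)/√2, so ⟨+x|ψ⟩ = (7) / (√2·5).
P = |7|² / 50 = 49/50.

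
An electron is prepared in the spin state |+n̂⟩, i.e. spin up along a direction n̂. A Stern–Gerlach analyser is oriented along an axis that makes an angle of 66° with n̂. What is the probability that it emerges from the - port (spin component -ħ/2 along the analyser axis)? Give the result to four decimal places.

0.2966

For spin-½, the probability of finding spin-up along an axis at angle θ to the initial spin direction is cos²(θ/2); spin-down is sin²(θ/2).
θ = 66°, so P = sin²(33°) ≈ 0.2966.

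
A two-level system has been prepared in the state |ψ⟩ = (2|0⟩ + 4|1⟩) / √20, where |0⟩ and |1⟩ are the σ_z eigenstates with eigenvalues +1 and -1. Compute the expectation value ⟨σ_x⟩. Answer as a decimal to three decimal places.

0.800

⟨σ_x⟩ = 2 Re(a* b)/(|a|²+|b|²) with a = 2, b = 4.
a* b = 8, so ⟨σ_x⟩ = 16/20.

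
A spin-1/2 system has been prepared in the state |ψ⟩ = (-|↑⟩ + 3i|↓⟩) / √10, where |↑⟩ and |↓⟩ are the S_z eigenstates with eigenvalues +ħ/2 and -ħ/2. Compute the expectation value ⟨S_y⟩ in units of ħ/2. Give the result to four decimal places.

⟨σ_y⟩ = 2 Im(a* b)/(|a|²+|b|²) with a = -1, b = 3i.
a* b = -3i, so ⟨σ_y⟩ = -6/10.
⟨S_y⟩ = (ħ/2)·⟨σ_y⟩.

-0.6000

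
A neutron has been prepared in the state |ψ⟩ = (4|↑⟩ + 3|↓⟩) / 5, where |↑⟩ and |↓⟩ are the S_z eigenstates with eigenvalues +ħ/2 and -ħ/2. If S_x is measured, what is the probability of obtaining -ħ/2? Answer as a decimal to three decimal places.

|-x⟩ = (|↑⟩ - |↓⟩)/√2, so ⟨-x|ψ⟩ = (1) / (√2·5).
P = |1|² / 50 = 1/50.

0.020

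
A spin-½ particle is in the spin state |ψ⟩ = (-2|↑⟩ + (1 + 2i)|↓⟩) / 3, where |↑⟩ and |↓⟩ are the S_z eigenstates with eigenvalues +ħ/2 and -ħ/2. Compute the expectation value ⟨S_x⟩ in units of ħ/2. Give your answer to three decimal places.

⟨σ_x⟩ = 2 Re(a* b)/(|a|²+|b|²) with a = -2, b = (1 + 2i).
a* b = (-2 - 4i), so ⟨σ_x⟩ = -4/9.
⟨S_x⟩ = (ħ/2)·⟨σ_x⟩.

-0.444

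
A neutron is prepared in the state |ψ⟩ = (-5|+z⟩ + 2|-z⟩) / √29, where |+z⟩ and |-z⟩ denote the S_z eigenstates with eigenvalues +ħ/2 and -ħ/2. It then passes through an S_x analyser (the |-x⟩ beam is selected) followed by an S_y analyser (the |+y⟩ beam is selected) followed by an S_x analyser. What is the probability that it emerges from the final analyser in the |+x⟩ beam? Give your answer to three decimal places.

First analyser (S_x): P(|-x⟩) = |⟨-x|ψ⟩|² = 49/58.
After stage 1 the state is |-x⟩; P(|+y⟩) = |⟨+y|-x⟩|² = 1/2.
After stage 2 the state is |+y⟩; P(|+x⟩) = |⟨+x|+y⟩|² = 1/2.
Joint probability = 49/58 × 1/2 × 1/2 = 0.211.

0.211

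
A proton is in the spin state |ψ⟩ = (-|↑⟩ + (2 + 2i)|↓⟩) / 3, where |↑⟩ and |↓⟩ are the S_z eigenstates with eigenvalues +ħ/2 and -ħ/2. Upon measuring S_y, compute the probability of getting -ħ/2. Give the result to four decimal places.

0.7222

|-y⟩ = (|↑⟩ - i|↓⟩)/√2, so ⟨-y|ψ⟩ = (-3 + 2i) / (√2·3).
P = |-3 + 2i|² / 18 = 13/18.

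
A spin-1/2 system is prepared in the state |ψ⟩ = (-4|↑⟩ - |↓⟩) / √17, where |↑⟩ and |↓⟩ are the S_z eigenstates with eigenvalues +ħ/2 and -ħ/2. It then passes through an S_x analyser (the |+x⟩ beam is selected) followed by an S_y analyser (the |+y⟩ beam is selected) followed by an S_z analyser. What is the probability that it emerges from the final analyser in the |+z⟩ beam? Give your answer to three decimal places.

First analyser (S_x): P(|+x⟩) = |⟨+x|ψ⟩|² = 25/34.
After stage 1 the state is |+x⟩; P(|+y⟩) = |⟨+y|+x⟩|² = 1/2.
After stage 2 the state is |+y⟩; P(|+z⟩) = |⟨+z|+y⟩|² = 1/2.
Joint probability = 25/34 × 1/2 × 1/2 = 0.184.

0.184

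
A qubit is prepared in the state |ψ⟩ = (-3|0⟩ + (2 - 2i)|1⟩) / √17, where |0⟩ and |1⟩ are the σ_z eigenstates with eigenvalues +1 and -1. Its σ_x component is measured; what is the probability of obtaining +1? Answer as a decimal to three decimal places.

|+x⟩ = (|0⟩ + |1⟩)/√2, so ⟨+x|ψ⟩ = (-1 - 2i) / (√2·√17).
P = |-1 - 2i|² / 34 = 5/34.

0.147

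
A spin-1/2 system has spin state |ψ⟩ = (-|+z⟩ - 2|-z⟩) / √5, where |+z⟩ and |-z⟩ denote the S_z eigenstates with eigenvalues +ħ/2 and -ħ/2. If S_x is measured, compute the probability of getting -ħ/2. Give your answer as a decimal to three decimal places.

|-x⟩ = (|+z⟩ - |-z⟩)/√2, so ⟨-x|ψ⟩ = (1) / (√2·√5).
P = |1|² / 10 = 1/10.

0.100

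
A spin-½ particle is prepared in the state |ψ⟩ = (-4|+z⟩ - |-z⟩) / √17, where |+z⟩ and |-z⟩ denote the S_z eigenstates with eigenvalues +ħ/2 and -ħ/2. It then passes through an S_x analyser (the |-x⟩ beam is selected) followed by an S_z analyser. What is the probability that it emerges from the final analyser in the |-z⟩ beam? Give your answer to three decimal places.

0.132

First analyser (S_x): P(|-x⟩) = |⟨-x|ψ⟩|² = 9/34.
After stage 1 the state is |-x⟩; P(|-z⟩) = |⟨-z|-x⟩|² = 1/2.
Joint probability = 9/34 × 1/2 = 0.132.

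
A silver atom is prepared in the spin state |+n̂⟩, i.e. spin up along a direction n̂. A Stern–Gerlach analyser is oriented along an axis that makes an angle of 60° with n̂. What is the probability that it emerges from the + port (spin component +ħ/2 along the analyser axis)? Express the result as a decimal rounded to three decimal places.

For spin-½, the probability of finding spin-up along an axis at angle θ to the initial spin direction is cos²(θ/2); spin-down is sin²(θ/2).
θ = 60°, so P = cos²(30°) ≈ 0.750.

0.750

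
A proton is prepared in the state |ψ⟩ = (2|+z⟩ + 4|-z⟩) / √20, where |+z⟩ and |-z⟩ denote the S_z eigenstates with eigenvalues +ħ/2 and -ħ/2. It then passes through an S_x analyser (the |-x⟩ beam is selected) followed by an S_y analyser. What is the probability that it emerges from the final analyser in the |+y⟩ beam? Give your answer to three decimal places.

0.050

First analyser (S_x): P(|-x⟩) = |⟨-x|ψ⟩|² = 4/40.
After stage 1 the state is |-x⟩; P(|+y⟩) = |⟨+y|-x⟩|² = 1/2.
Joint probability = 4/40 × 1/2 = 0.050.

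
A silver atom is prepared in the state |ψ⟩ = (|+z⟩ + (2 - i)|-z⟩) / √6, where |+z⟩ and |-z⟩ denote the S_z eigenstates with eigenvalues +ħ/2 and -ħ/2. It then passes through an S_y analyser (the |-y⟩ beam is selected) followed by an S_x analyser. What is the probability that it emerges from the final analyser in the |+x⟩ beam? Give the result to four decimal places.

First analyser (S_y): P(|-y⟩) = |⟨-y|ψ⟩|² = 8/12.
After stage 1 the state is |-y⟩; P(|+x⟩) = |⟨+x|-y⟩|² = 1/2.
Joint probability = 8/12 × 1/2 = 0.3333.

0.3333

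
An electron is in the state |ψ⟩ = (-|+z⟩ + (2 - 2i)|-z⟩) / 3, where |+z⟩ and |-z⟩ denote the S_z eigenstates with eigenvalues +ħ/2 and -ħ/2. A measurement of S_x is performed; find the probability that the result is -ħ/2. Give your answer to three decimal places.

0.722

|-x⟩ = (|+z⟩ - |-z⟩)/√2, so ⟨-x|ψ⟩ = (-3 + 2i) / (√2·3).
P = |-3 + 2i|² / 18 = 13/18.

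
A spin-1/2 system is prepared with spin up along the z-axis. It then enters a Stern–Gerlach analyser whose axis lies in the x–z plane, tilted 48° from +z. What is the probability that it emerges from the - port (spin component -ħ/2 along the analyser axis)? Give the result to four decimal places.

0.1654

For spin-½, the probability of finding spin-up along an axis at angle θ to the initial spin direction is cos²(θ/2); spin-down is sin²(θ/2).
θ = 48°, so P = sin²(24°) ≈ 0.1654.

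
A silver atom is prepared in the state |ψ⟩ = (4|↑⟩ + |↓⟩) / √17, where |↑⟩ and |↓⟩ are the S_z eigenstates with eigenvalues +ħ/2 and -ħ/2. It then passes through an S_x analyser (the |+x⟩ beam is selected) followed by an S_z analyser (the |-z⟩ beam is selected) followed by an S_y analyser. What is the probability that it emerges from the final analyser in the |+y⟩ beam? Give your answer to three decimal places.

0.184

First analyser (S_x): P(|+x⟩) = |⟨+x|ψ⟩|² = 25/34.
After stage 1 the state is |+x⟩; P(|-z⟩) = |⟨-z|+x⟩|² = 1/2.
After stage 2 the state is |-z⟩; P(|+y⟩) = |⟨+y|-z⟩|² = 1/2.
Joint probability = 25/34 × 1/2 × 1/2 = 0.184.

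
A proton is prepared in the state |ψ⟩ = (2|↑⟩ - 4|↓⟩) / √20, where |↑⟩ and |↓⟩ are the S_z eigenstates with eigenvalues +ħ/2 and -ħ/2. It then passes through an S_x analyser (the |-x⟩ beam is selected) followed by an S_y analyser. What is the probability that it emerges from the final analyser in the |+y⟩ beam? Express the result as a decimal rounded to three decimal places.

First analyser (S_x): P(|-x⟩) = |⟨-x|ψ⟩|² = 36/40.
After stage 1 the state is |-x⟩; P(|+y⟩) = |⟨+y|-x⟩|² = 1/2.
Joint probability = 36/40 × 1/2 = 0.450.

0.450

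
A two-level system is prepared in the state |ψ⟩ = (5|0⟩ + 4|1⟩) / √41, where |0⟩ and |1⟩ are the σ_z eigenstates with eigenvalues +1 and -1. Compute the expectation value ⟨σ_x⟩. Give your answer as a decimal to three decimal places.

⟨σ_x⟩ = 2 Re(a* b)/(|a|²+|b|²) with a = 5, b = 4.
a* b = 20, so ⟨σ_x⟩ = 40/41.

0.976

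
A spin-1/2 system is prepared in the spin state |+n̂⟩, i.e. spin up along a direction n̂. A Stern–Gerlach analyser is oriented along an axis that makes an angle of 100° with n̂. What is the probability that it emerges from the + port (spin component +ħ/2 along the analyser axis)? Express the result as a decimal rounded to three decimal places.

For spin-½, the probability of finding spin-up along an axis at angle θ to the initial spin direction is cos²(θ/2); spin-down is sin²(θ/2).
θ = 100°, so P = cos²(50°) ≈ 0.413.

0.413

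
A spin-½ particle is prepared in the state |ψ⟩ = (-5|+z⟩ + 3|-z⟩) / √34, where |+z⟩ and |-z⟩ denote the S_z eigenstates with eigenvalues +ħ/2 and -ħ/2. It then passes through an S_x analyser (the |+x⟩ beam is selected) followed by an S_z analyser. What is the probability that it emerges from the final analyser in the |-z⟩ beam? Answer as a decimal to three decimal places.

First analyser (S_x): P(|+x⟩) = |⟨+x|ψ⟩|² = 4/68.
After stage 1 the state is |+x⟩; P(|-z⟩) = |⟨-z|+x⟩|² = 1/2.
Joint probability = 4/68 × 1/2 = 0.029.

0.029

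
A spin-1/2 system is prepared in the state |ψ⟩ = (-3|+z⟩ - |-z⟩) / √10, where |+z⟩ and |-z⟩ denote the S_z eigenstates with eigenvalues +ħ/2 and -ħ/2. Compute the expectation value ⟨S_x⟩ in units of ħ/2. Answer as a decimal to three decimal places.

⟨σ_x⟩ = 2 Re(a* b)/(|a|²+|b|²) with a = -3, b = -1.
a* b = 3, so ⟨σ_x⟩ = 6/10.
⟨S_x⟩ = (ħ/2)·⟨σ_x⟩.

0.600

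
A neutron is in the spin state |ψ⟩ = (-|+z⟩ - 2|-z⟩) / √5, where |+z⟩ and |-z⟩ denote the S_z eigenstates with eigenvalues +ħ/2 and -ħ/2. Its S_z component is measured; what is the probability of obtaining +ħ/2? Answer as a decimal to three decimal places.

0.200

The +ħ/2 outcome corresponds to |+z⟩. Its amplitude in |ψ⟩ is -1/√5.
P = |-1|² / 5 = 1/5.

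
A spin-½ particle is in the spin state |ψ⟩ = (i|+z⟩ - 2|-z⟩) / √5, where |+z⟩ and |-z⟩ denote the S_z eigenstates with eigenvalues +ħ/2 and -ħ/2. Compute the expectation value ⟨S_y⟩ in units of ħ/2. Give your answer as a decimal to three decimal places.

⟨σ_y⟩ = 2 Im(a* b)/(|a|²+|b|²) with a = i, b = -2.
a* b = 2i, so ⟨σ_y⟩ = 4/5.
⟨S_y⟩ = (ħ/2)·⟨σ_y⟩.

0.800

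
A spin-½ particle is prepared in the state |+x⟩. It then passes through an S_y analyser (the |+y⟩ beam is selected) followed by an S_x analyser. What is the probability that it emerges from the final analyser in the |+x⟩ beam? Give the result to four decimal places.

First analyser (S_y): from |+x⟩, P(|+y⟩) = 1/2.
After stage 1 the state is |+y⟩; P(|+x⟩) = |⟨+x|+y⟩|² = 1/2.
Joint probability = 1/2 × 1/2 = 0.2500.

0.2500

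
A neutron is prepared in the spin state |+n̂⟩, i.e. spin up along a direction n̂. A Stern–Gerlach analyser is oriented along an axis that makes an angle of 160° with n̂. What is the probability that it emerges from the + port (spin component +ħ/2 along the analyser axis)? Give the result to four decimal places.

0.0302

For spin-½, the probability of finding spin-up along an axis at angle θ to the initial spin direction is cos²(θ/2); spin-down is sin²(θ/2).
θ = 160°, so P = cos²(80°) ≈ 0.0302.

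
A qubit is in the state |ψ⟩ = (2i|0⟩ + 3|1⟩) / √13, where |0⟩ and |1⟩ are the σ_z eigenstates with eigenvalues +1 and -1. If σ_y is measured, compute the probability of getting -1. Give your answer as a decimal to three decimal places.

0.962

|-y⟩ = (|0⟩ - i|1⟩)/√2, so ⟨-y|ψ⟩ = (5i) / (√2·√13).
P = |5i|² / 26 = 25/26.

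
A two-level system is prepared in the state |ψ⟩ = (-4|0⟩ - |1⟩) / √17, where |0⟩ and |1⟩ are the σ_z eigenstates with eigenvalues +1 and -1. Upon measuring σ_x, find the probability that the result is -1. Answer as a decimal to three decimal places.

0.265

|-x⟩ = (|0⟩ - |1⟩)/√2, so ⟨-x|ψ⟩ = (-3) / (√2·√17).
P = |-3|² / 34 = 9/34.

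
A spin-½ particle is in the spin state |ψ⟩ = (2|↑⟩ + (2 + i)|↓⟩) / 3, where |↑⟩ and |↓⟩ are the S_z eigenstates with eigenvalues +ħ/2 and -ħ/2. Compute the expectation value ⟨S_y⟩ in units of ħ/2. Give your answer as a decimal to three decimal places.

0.444

⟨σ_y⟩ = 2 Im(a* b)/(|a|²+|b|²) with a = 2, b = (2 + i).
a* b = (4 + 2i), so ⟨σ_y⟩ = 4/9.
⟨S_y⟩ = (ħ/2)·⟨σ_y⟩.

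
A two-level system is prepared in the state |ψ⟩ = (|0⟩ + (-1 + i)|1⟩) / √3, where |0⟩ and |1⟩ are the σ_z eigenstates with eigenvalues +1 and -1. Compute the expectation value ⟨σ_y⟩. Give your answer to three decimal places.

⟨σ_y⟩ = 2 Im(a* b)/(|a|²+|b|²) with a = 1, b = (-1 + i).
a* b = (-1 + i), so ⟨σ_y⟩ = 2/3.

0.667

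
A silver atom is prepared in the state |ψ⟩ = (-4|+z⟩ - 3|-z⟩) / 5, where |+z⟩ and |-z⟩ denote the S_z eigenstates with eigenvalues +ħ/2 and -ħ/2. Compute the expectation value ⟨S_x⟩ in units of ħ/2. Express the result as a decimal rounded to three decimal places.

⟨σ_x⟩ = 2 Re(a* b)/(|a|²+|b|²) with a = -4, b = -3.
a* b = 12, so ⟨σ_x⟩ = 24/25.
⟨S_x⟩ = (ħ/2)·⟨σ_x⟩.

0.960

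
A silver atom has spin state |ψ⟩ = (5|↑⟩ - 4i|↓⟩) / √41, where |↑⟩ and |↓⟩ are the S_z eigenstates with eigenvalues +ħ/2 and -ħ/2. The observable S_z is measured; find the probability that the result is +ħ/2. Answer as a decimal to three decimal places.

0.610

The +ħ/2 outcome corresponds to |↑⟩. Its amplitude in |ψ⟩ is 5/√41.
P = |5|² / 41 = 25/41.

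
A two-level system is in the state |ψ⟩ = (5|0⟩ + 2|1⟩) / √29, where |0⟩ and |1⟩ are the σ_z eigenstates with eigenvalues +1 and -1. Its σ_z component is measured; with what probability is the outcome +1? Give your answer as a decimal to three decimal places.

0.862

The +1 outcome corresponds to |0⟩. Its amplitude in |ψ⟩ is 5/√29.
P = |5|² / 29 = 25/29.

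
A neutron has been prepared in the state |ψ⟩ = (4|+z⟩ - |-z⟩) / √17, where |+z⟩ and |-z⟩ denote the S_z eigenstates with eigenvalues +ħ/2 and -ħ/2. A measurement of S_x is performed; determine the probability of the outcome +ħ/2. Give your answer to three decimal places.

|+x⟩ = (|+z⟩ + |-z⟩)/√2, so ⟨+x|ψ⟩ = (3) / (√2·√17).
P = |3|² / 34 = 9/34.

0.265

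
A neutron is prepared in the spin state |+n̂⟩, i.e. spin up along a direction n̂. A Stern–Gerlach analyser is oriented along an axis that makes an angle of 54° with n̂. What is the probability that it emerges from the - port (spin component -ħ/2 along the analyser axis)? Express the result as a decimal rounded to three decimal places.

For spin-½, the probability of finding spin-up along an axis at angle θ to the initial spin direction is cos²(θ/2); spin-down is sin²(θ/2).
θ = 54°, so P = sin²(27°) ≈ 0.206.

0.206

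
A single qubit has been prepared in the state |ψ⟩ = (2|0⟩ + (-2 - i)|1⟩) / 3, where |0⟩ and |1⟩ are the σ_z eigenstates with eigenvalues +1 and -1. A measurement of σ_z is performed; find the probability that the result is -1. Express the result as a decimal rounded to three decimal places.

The -1 outcome corresponds to |1⟩. Its amplitude in |ψ⟩ is (-2 - i)/3.
P = |-2 - i|² / 9 = 5/9.

0.556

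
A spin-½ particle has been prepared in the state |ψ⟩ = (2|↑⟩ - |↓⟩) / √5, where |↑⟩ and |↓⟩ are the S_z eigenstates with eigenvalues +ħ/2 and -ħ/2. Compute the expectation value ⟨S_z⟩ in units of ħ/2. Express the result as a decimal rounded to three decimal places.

0.600

⟨σ_z⟩ = |a|² - |b|² divided by |a|²+|b|², with a, b the |↑⟩, |↓⟩ amplitudes.
= (4 - 1)/5 = 3/5.
⟨S_z⟩ = (ħ/2)·⟨σ_z⟩.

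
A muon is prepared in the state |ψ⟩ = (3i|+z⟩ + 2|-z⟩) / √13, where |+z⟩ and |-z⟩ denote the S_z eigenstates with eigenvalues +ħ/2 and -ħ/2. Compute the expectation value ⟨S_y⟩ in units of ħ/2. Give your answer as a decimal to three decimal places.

⟨σ_y⟩ = 2 Im(a* b)/(|a|²+|b|²) with a = 3i, b = 2.
a* b = -6i, so ⟨σ_y⟩ = -12/13.
⟨S_y⟩ = (ħ/2)·⟨σ_y⟩.

-0.923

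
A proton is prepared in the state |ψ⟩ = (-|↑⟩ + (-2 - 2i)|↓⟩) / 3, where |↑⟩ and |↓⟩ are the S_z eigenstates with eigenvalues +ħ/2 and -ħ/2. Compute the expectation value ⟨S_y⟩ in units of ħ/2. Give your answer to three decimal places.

0.444

⟨σ_y⟩ = 2 Im(a* b)/(|a|²+|b|²) with a = -1, b = (-2 - 2i).
a* b = (2 + 2i), so ⟨σ_y⟩ = 4/9.
⟨S_y⟩ = (ħ/2)·⟨σ_y⟩.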